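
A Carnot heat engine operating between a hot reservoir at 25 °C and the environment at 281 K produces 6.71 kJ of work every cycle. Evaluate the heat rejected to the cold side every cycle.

T_H = 25 °C → 25 + 273.15 = 298.15 K.
The Carnot efficiency is η = 1 − T_C/T_H = 1 − 281.00/298.15 = 0.0575.
Since Q_C/Q_H = T_C/T_H and Q_H = W/η, Q_C = W·T_C/(T_H − T_C) = 6.71 × 281.00/17.15 = 110 kJ.

Q_C ≈ 110 kJ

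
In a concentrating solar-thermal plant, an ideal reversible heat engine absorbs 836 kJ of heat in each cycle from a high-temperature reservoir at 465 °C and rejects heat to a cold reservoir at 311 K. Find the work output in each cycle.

W ≈ 483.8 kJ

T_H = 465 °C → 465 + 273.15 = 738.15 K.
Carnot efficiency: η = 1 − T_C/T_H = 1 − 311.00/738.15 = 0.5787.
W = η·Q_H = 0.5787 × 836 = 483.8 kJ.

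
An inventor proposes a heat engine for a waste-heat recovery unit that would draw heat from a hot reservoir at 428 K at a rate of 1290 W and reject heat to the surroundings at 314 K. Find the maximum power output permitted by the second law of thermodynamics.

Ẇ_max ≈ 344 W

The upper bound on efficiency is η_max = 1 − T_C/T_H = 1 − 314.00/428.00 = 0.2664.
W_max = η_max · Q_H = 0.2664 × 1290 = 344 W.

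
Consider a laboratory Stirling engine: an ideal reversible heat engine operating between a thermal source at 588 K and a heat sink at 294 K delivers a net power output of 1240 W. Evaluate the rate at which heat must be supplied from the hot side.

Q̇_H ≈ 2480 W

Since the cycle is reversible, η = 1 − T_C/T_H = 1 − 294.00/588.00 = 0.5000.
Q_H = W/η = 1240/0.5000 = 2480 W.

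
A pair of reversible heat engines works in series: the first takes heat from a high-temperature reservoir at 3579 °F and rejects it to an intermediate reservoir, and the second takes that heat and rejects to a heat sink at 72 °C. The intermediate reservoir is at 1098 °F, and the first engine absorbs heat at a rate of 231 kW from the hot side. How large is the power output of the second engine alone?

Ẇ₂ ≈ 53.6 kW

T_H = 3579 °F → (3579 − 32) × 5/9 = 1970.56 °C = 2243.71 K.
T_C = 72 °C → 72 + 273.15 = 345.15 K.
T_m = 1098 °F → (1098 − 32) × 5/9 = 592.22 °C = 865.37 K.
Heat entering the second stage: Q_m = Q_H·(T_m/T_H) = 231 × 865.37/2243.71 = 89.1 kW.
Second-stage efficiency η₂ = 1 − T_C/T_m = 1 − 345.15/865.37 = 0.6012, so W₂ = η₂·Q_m = 53.6 kW.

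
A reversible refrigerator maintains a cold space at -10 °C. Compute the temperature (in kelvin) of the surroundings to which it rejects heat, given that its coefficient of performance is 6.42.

T_C = -10 °C → -10 + 273.15 = 263.15 K.
COP_R = T_C/(T_H − T_C) ⇒ T_H = T_C·(1 + 1/COP_R) = 263.15 × (1 + 1/6.42) = 304.1 K.

T_H ≈ 304.1 K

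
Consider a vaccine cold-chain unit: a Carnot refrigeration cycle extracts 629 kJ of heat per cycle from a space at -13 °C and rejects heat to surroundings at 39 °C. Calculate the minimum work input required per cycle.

W_in ≈ 126 kJ

T_H = 39 °C → 39 + 273.15 = 312.15 K.
T_C = -13 °C → -13 + 273.15 = 260.15 K.
Carnot COP: COP_R = T_C/(T_H − T_C) = 260.15/52.00 = 5.0029.
W = Q_C/COP_R = 629/5.0029 = 126 kJ.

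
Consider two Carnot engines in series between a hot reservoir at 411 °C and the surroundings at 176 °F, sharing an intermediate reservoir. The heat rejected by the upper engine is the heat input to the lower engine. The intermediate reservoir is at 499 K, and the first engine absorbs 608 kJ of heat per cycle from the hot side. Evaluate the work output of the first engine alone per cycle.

T_H = 411 °C → 411 + 273.15 = 684.15 K.
T_C = 176 °F → (176 − 32) × 5/9 = 80.00 °C = 353.15 K.
First-stage efficiency η₁ = 1 − T_m/T_H = 1 − 499.00/684.15 = 0.2706.
W₁ = η₁·Q_H = 0.2706 × 608 = 165 kJ.

W₁ ≈ 165 kJ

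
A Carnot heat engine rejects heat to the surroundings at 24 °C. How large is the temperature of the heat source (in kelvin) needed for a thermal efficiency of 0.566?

T_C = 24 °C → 24 + 273.15 = 297.15 K.
From η = 1 − T_C/T_H, solving for T_H gives T_H = T_C/(1 − η) = 297.15/(1 − 0.566) = 684.7 K.

T_H ≈ 684.7 K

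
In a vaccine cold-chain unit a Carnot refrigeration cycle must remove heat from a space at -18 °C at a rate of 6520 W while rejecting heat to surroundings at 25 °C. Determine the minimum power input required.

T_H = 25 °C → 25 + 273.15 = 298.15 K.
T_C = -18 °C → -18 + 273.15 = 255.15 K.
For a reversible refrigerator, COP_R = T_C/(T_H − T_C) = 255.15/43.00 = 5.9337.
W = Q_C/COP_R = 6520/5.9337 = 1099 W.

Ẇ_in ≈ 1099 W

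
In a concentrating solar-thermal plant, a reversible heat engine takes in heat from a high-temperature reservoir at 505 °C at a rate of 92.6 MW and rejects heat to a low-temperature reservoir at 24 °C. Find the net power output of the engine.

Ẇ ≈ 57.2 MW

T_H = 505 °C → 505 + 273.15 = 778.15 K.
T_C = 24 °C → 24 + 273.15 = 297.15 K.
η_rev = 1 − T_C/T_H = 1 − 297.15/778.15 = 0.6181.
W = η·Q_H = 0.6181 × 92.6 = 57.2 MW.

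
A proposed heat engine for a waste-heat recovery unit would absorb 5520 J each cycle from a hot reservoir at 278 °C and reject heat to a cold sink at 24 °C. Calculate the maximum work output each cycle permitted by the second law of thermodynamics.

W_max ≈ 2540 J

T_H = 278 °C → 278 + 273.15 = 551.15 K.
T_C = 24 °C → 24 + 273.15 = 297.15 K.
No engine can exceed the Carnot limit: η_max = 1 − T_C/T_H = 1 − 297.15/551.15 = 0.4609.
W_max = η_max · Q_H = 0.4609 × 5520 = 2540 J.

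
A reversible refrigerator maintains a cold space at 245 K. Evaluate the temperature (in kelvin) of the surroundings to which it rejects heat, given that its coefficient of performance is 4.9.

T_H ≈ 295 K

COP_R = T_C/(T_H − T_C) ⇒ T_H = T_C·(1 + 1/COP_R) = 245.00 × (1 + 1/4.9) = 295 K.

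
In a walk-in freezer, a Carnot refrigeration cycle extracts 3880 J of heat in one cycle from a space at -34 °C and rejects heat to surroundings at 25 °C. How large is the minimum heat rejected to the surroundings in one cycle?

Q_H ≈ 4840 J

T_H = 25 °C → 25 + 273.15 = 298.15 K.
T_C = -34 °C → -34 + 273.15 = 239.15 K.
For a reversible cycle Q_H/Q_C = T_H/T_C, so Q_H = Q_C·T_H/T_C = 3880 × 298.15/239.15 = 4840 J.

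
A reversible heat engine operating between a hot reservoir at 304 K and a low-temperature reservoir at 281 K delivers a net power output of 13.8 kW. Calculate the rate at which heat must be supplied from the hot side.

Carnot efficiency: η = 1 − T_C/T_H = 1 − 281.00/304.00 = 0.0757.
Q_H = W/η = 13.8/0.0757 = 182 kW.

Q̇_H ≈ 182 kW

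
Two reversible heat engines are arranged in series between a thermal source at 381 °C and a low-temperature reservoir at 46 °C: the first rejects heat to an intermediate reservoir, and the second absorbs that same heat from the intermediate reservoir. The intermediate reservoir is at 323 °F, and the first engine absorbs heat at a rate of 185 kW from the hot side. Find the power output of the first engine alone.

T_H = 381 °C → 381 + 273.15 = 654.15 K.
T_C = 46 °C → 46 + 273.15 = 319.15 K.
T_m = 323 °F → (323 − 32) × 5/9 = 161.67 °C = 434.82 K.
First-stage efficiency η₁ = 1 − T_m/T_H = 1 − 434.82/654.15 = 0.3353.
W₁ = η₁·Q_H = 0.3353 × 185 = 62.0 kW.

Ẇ₁ ≈ 62.0 kW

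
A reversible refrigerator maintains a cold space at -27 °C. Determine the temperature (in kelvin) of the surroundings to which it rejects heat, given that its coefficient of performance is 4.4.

T_C = -27 °C → -27 + 273.15 = 246.15 K.
COP_R = T_C/(T_H − T_C) ⇒ T_H = T_C·(1 + 1/COP_R) = 246.15 × (1 + 1/4.4) = 302 K.

T_H ≈ 302 K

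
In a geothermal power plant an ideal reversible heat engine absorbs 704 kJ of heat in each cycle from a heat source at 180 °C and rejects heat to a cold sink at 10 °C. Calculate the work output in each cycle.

T_H = 180 °C → 180 + 273.15 = 453.15 K.
T_C = 10 °C → 10 + 273.15 = 283.15 K.
The Carnot efficiency is η = 1 − T_C/T_H = 1 − 283.15/453.15 = 0.3752.
W = η·Q_H = 0.3752 × 704 = 264.1 kJ.

W ≈ 264.1 kJ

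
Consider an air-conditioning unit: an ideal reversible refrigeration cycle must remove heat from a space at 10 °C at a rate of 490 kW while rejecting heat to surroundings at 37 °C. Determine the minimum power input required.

Ẇ_in ≈ 46.7 kW

T_H = 37 °C → 37 + 273.15 = 310.15 K.
T_C = 10 °C → 10 + 273.15 = 283.15 K.
Carnot COP: COP_R = T_C/(T_H − T_C) = 283.15/27.00 = 10.4870.
W = Q_C/COP_R = 490/10.4870 = 46.7 kW.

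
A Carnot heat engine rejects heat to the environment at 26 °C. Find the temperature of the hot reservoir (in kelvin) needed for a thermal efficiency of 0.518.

T_H ≈ 621 K

T_C = 26 °C → 26 + 273.15 = 299.15 K.
From η = 1 − T_C/T_H, solving for T_H gives T_H = T_C/(1 − η) = 299.15/(1 − 0.518) = 621 K.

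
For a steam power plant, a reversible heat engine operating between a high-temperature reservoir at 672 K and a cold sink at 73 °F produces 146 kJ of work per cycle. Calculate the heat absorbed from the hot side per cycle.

T_C = 73 °F → (73 − 32) × 5/9 = 22.78 °C = 295.93 K.
Carnot efficiency: η = 1 − T_C/T_H = 1 − 295.93/672.00 = 0.5596.
Q_H = W/η = 146/0.5596 = 261 kJ.

Q_H ≈ 261 kJ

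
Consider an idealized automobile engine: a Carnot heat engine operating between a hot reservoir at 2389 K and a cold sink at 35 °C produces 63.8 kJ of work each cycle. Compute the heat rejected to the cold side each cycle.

Q_C ≈ 9.448 kJ

T_C = 35 °C → 35 + 273.15 = 308.15 K.
The Carnot efficiency is η = 1 − T_C/T_H = 1 − 308.15/2389.00 = 0.8710.
Since Q_C/Q_H = T_C/T_H and Q_H = W/η, Q_C = W·T_C/(T_H − T_C) = 63.8 × 308.15/2080.85 = 9.448 kJ.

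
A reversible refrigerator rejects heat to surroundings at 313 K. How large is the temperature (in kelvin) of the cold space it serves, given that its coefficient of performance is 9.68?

T_C ≈ 284 K

COP_R = T_C/(T_H − T_C) ⇒ T_C = T_H·COP_R/(1 + COP_R) = 313.00 × 9.68/(1 + 9.68) = 284 K.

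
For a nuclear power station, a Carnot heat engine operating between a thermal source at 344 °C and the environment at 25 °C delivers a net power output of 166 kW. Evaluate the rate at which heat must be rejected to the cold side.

Q̇_C ≈ 155 kW

T_H = 344 °C → 344 + 273.15 = 617.15 K.
T_C = 25 °C → 25 + 273.15 = 298.15 K.
For a reversible engine, η = 1 − T_C/T_H = 1 − 298.15/617.15 = 0.5169.
Since Q_C/Q_H = T_C/T_H and Q_H = W/η, Q_C = W·T_C/(T_H − T_C) = 166 × 298.15/319.00 = 155 kW.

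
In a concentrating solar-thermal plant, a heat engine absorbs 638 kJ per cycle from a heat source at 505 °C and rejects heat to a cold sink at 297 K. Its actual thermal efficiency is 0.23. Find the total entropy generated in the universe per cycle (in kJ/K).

T_H = 505 °C → 505 + 273.15 = 778.15 K.
W = η·Q_H = 0.23 × 638 = 146.7 kJ, so Q_C = Q_H − W = 491.3 kJ.
Reservoir entropy changes: ΔS_H = −Q_H/T_H = −638/778.15 = -0.8199 kJ/K and ΔS_C = +Q_C/T_C = 491.3/297.00 = 1.654 kJ/K.
ΔS_univ = −Q_H/T_H + Q_C/T_C = 0.834 kJ/K (> 0, since η = 0.23 < η_Carnot = 0.618).

ΔS_univ ≈ 0.834 kJ/K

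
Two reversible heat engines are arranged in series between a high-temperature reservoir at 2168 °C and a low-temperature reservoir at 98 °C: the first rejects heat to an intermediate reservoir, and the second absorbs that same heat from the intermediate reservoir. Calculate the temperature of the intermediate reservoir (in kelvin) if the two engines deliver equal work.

T_m ≈ 1406 K

T_H = 2168 °C → 2168 + 273.15 = 2441.15 K.
T_C = 98 °C → 98 + 273.15 = 371.15 K.
For reversible stages Q_m = Q_H·(T_m/T_H). Setting W₁ = Q_H(1 − T_m/T_H) equal to W₂ = Q_m(1 − T_C/T_m) = Q_H·(T_m − T_C)/T_H gives T_H − T_m = T_m − T_C, so T_m = (T_H + T_C)/2 = (2441.15 + 371.15)/2 = 1406 K.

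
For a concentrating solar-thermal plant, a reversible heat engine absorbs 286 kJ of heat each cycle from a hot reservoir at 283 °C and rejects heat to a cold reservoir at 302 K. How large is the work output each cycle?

W ≈ 131 kJ

T_H = 283 °C → 283 + 273.15 = 556.15 K.
The Carnot efficiency is η = 1 − T_C/T_H = 1 − 302.00/556.15 = 0.4570.
W = η·Q_H = 0.4570 × 286 = 131 kJ.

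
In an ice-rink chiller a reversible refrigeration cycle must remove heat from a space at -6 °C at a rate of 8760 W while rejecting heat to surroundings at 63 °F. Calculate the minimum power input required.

Ẇ_in ≈ 761 W

T_H = 63 °F → (63 − 32) × 5/9 = 17.22 °C = 290.37 K.
T_C = -6 °C → -6 + 273.15 = 267.15 K.
COP_R = T_C/(T_H − T_C) = 267.15/23.22 = 11.5041.
W = Q_C/COP_R = 8760/11.5041 = 761 W.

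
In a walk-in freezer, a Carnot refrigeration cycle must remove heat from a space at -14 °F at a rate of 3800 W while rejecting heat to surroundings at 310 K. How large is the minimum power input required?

T_C = -14 °F → (-14 − 32) × 5/9 = -25.56 °C = 247.59 K.
COP_R = T_C/(T_H − T_C) = 247.59/62.41 = 3.9675.
W = Q_C/COP_R = 3800/3.9675 = 957.8 W.

Ẇ_in ≈ 957.8 W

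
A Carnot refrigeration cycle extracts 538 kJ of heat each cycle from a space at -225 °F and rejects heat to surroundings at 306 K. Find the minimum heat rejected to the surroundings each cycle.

T_C = -225 °F → (-225 − 32) × 5/9 = -142.78 °C = 130.37 K.
For a reversible cycle Q_H/Q_C = T_H/T_C, so Q_H = Q_C·T_H/T_C = 538 × 306.00/130.37 = 1260 kJ.

Q_H ≈ 1260 kJ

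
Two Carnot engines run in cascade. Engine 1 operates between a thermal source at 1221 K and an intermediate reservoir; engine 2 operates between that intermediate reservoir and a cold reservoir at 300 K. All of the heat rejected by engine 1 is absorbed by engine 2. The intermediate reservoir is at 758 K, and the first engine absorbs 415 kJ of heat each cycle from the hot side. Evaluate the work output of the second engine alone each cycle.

Heat entering the second stage: Q_m = Q_H·(T_m/T_H) = 415 × 758.00/1221.00 = 258 kJ.
Second-stage efficiency η₂ = 1 − T_C/T_m = 1 − 300.00/758.00 = 0.6042, so W₂ = η₂·Q_m = 156 kJ.

W₂ ≈ 156 kJ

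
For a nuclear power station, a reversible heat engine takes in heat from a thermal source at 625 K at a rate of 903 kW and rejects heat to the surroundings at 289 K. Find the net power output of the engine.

Ẇ ≈ 485 kW

For a reversible engine, η = 1 − T_C/T_H = 1 − 289.00/625.00 = 0.5376.
W = η·Q_H = 0.5376 × 903 = 485 kW.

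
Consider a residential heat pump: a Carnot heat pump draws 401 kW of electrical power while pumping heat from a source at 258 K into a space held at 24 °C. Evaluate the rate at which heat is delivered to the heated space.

T_H = 24 °C → 24 + 273.15 = 297.15 K.
For a reversible heat pump, COP_HP = T_H/(T_H − T_C) = 297.15/39.15 = 7.5900.
Q_H = COP_HP · W = 7.5900 × 401 = 3040 kW.

Q̇_H ≈ 3040 kW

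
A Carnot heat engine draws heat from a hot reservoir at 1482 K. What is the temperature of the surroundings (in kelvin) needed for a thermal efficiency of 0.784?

From η = 1 − T_C/T_H, T_C = T_H·(1 − η) = 1482.00 × (1 − 0.784) = 320 K.

T_C ≈ 320 K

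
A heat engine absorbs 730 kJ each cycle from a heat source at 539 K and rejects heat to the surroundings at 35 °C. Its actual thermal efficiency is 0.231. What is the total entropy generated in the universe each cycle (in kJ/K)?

T_C = 35 °C → 35 + 273.15 = 308.15 K.
W = η·Q_H = 0.231 × 730 = 168.6 kJ, so Q_C = Q_H − W = 561.4 kJ.
The hot reservoir loses entropy Q_H/T_H = 730/539.00 = 1.354 kJ/K; the cold reservoir gains Q_C/T_C = 561.4/308.15 = 1.822 kJ/K.
ΔS_univ = −Q_H/T_H + Q_C/T_C = 0.467 kJ/K (> 0, since η = 0.231 < η_Carnot = 0.428).

ΔS_univ ≈ 0.467 kJ/K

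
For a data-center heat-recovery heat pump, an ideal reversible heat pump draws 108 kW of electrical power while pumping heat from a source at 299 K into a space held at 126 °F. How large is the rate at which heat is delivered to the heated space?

Q̇_H ≈ 1330 kW

T_H = 126 °F → (126 − 32) × 5/9 = 52.22 °C = 325.37 K.
For a reversible heat pump, COP_HP = T_H/(T_H − T_C) = 325.37/26.37 = 12.3377.
Q_H = COP_HP · W = 12.3377 × 108 = 1330 kW.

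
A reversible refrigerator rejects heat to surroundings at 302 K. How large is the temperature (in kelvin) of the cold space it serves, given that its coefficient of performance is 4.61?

T_C ≈ 248.2 K

COP_R = T_C/(T_H − T_C) ⇒ T_C = T_H·COP_R/(1 + COP_R) = 302.00 × 4.61/(1 + 4.61) = 248.2 K.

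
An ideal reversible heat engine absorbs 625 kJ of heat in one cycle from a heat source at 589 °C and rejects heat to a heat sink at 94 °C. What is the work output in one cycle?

T_H = 589 °C → 589 + 273.15 = 862.15 K.
T_C = 94 °C → 94 + 273.15 = 367.15 K.
For a reversible engine, η = 1 − T_C/T_H = 1 − 367.15/862.15 = 0.5741.
W = η·Q_H = 0.5741 × 625 = 359 kJ.

W ≈ 359 kJ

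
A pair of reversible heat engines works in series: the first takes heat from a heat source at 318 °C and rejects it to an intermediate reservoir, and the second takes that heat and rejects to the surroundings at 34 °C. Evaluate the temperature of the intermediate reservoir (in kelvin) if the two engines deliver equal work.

T_m ≈ 449 K

T_H = 318 °C → 318 + 273.15 = 591.15 K.
T_C = 34 °C → 34 + 273.15 = 307.15 K.
For reversible stages Q_m = Q_H·(T_m/T_H). Setting W₁ = Q_H(1 − T_m/T_H) equal to W₂ = Q_m(1 − T_C/T_m) = Q_H·(T_m − T_C)/T_H gives T_H − T_m = T_m − T_C, so T_m = (T_H + T_C)/2 = (591.15 + 307.15)/2 = 449 K.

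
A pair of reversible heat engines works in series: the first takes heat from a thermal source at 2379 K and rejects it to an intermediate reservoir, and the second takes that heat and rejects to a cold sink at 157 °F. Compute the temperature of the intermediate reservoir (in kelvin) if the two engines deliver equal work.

T_m ≈ 1361 K

T_C = 157 °F → (157 − 32) × 5/9 = 69.44 °C = 342.59 K.
For reversible stages Q_m = Q_H·(T_m/T_H). Setting W₁ = Q_H(1 − T_m/T_H) equal to W₂ = Q_m(1 − T_C/T_m) = Q_H·(T_m − T_C)/T_H gives T_H − T_m = T_m − T_C, so T_m = (T_H + T_C)/2 = (2379.00 + 342.59)/2 = 1361 K.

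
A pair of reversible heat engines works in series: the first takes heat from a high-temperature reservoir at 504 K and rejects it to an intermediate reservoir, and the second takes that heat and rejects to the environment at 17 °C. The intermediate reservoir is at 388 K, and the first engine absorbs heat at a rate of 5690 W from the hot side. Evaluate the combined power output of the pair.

Ẇ_total ≈ 2410 W

T_C = 17 °C → 17 + 273.15 = 290.15 K.
Two reversible stages in series are equivalent to a single Carnot engine between T_H and T_C, so η_total = 1 − T_C/T_H = 1 − 290.15/504.00 = 0.4243.
W_total = η_total · Q_H = 0.4243 × 5690 = 2410 W.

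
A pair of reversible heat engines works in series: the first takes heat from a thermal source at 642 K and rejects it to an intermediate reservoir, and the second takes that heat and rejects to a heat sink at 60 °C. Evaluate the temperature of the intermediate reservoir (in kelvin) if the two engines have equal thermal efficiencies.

T_C = 60 °C → 60 + 273.15 = 333.15 K.
Equal efficiencies require 1 − T_m/T_H = 1 − T_C/T_m, i.e. T_m/T_H = T_C/T_m, so T_m = √(T_H·T_C) = √(642.00 × 333.15) = 462.5 K.

T_m ≈ 462.5 K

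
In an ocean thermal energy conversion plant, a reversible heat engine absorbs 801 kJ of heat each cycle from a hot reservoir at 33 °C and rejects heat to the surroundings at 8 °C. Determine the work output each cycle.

T_H = 33 °C → 33 + 273.15 = 306.15 K.
T_C = 8 °C → 8 + 273.15 = 281.15 K.
The Carnot efficiency is η = 1 − T_C/T_H = 1 − 281.15/306.15 = 0.0817.
W = η·Q_H = 0.0817 × 801 = 65.4 kJ.

W ≈ 65.4 kJ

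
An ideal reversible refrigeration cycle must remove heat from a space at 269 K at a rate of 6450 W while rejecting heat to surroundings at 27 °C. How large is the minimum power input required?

T_H = 27 °C → 27 + 273.15 = 300.15 K.
The reversible coefficient of performance is COP_R = T_C/(T_H − T_C) = 269.00/31.15 = 8.6356.
W = Q_C/COP_R = 6450/8.6356 = 747 W.

Ẇ_in ≈ 747 W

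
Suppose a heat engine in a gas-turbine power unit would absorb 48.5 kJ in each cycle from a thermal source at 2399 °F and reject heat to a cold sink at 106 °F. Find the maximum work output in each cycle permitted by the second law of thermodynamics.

T_H = 2399 °F → (2399 − 32) × 5/9 = 1315.00 °C = 1588.15 K.
T_C = 106 °F → (106 − 32) × 5/9 = 41.11 °C = 314.26 K.
No engine can exceed the Carnot limit: η_max = 1 − T_C/T_H = 1 − 314.26/1588.15 = 0.8021.
W_max = η_max · Q_H = 0.8021 × 48.5 = 38.9 kJ.

W_max ≈ 38.9 kJ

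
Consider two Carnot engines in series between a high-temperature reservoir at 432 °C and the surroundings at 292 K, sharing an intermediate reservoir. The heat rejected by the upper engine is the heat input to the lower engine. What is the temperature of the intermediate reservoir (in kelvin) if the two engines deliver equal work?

T_H = 432 °C → 432 + 273.15 = 705.15 K.
For reversible stages Q_m = Q_H·(T_m/T_H). Setting W₁ = Q_H(1 − T_m/T_H) equal to W₂ = Q_m(1 − T_C/T_m) = Q_H·(T_m − T_C)/T_H gives T_H − T_m = T_m − T_C, so T_m = (T_H + T_C)/2 = (705.15 + 292.00)/2 = 499 K.

T_m ≈ 499 K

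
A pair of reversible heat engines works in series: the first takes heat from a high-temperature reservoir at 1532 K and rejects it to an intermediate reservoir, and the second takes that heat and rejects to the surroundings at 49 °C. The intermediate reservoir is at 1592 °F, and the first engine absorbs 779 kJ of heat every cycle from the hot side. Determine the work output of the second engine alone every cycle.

T_C = 49 °C → 49 + 273.15 = 322.15 K.
T_m = 1592 °F → (1592 − 32) × 5/9 = 866.67 °C = 1139.82 K.
Heat entering the second stage: Q_m = Q_H·(T_m/T_H) = 779 × 1139.82/1532.00 = 579.6 kJ.
Second-stage efficiency η₂ = 1 − T_C/T_m = 1 − 322.15/1139.82 = 0.7174, so W₂ = η₂·Q_m = 415.8 kJ.

W₂ ≈ 415.8 kJ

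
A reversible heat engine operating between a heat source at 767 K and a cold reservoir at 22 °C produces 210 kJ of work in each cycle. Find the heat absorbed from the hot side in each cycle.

T_C = 22 °C → 22 + 273.15 = 295.15 K.
The Carnot efficiency is η = 1 − T_C/T_H = 1 − 295.15/767.00 = 0.6152.
Q_H = W/η = 210/0.6152 = 341 kJ.

Q_H ≈ 341 kJ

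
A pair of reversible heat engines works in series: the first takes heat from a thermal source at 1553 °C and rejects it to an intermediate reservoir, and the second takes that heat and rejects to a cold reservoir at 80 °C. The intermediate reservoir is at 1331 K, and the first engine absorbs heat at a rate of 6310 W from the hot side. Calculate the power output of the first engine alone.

Ẇ₁ ≈ 1710 W

T_H = 1553 °C → 1553 + 273.15 = 1826.15 K.
T_C = 80 °C → 80 + 273.15 = 353.15 K.
First-stage efficiency η₁ = 1 − T_m/T_H = 1 − 1331.00/1826.15 = 0.2711.
W₁ = η₁·Q_H = 0.2711 × 6310 = 1710 W.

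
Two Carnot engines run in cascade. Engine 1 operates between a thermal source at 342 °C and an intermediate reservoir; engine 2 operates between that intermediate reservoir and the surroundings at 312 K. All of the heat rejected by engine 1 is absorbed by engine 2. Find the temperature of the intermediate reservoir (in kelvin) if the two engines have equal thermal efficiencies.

T_H = 342 °C → 342 + 273.15 = 615.15 K.
Equal efficiencies require 1 − T_m/T_H = 1 − T_C/T_m, i.e. T_m/T_H = T_C/T_m, so T_m = √(T_H·T_C) = √(615.15 × 312.00) = 438 K.

T_m ≈ 438 K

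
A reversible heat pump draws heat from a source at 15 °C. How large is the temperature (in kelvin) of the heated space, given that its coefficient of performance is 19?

T_H ≈ 304 K

T_C = 15 °C → 15 + 273.15 = 288.15 K.
COP_HP = T_H/(T_H − T_C) ⇒ T_H = T_C·COP_HP/(COP_HP − 1) = 288.15 × 19/(19 − 1) = 304 K.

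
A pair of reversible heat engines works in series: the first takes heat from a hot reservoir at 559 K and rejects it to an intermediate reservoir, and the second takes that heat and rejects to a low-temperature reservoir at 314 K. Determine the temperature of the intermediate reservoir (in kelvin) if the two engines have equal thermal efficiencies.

T_m ≈ 419 K

Equal efficiencies require 1 − T_m/T_H = 1 − T_C/T_m, i.e. T_m/T_H = T_C/T_m, so T_m = √(T_H·T_C) = √(559.00 × 314.00) = 419 K.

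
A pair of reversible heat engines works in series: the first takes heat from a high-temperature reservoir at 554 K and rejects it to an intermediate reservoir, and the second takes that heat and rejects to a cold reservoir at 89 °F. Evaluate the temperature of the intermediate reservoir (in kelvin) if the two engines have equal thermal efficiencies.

T_m ≈ 411 K

T_C = 89 °F → (89 − 32) × 5/9 = 31.67 °C = 304.82 K.
Equal efficiencies require 1 − T_m/T_H = 1 − T_C/T_m, i.e. T_m/T_H = T_C/T_m, so T_m = √(T_H·T_C) = √(554.00 × 304.82) = 411 K.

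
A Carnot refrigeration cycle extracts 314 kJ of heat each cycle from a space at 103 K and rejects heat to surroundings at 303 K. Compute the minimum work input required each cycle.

COP_R = T_C/(T_H − T_C) = 103.00/200.00 = 0.5150.
W = Q_C/COP_R = 314/0.5150 = 610 kJ.

W_in ≈ 610 kJ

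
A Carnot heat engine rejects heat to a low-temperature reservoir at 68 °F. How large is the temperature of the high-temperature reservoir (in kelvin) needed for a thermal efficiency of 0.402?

T_C = 68 °F → (68 − 32) × 5/9 = 20.00 °C = 293.15 K.
From η = 1 − T_C/T_H, solving for T_H gives T_H = T_C/(1 − η) = 293.15/(1 − 0.402) = 490.2 K.

T_H ≈ 490.2 K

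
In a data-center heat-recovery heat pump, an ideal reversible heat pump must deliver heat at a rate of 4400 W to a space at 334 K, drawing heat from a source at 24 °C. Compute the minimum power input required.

T_C = 24 °C → 24 + 273.15 = 297.15 K.
For a reversible heat pump, COP_HP = T_H/(T_H − T_C) = 334.00/36.85 = 9.0638.
W = Q_H/COP_HP = 4400/9.0638 = 485 W.

Ẇ_in ≈ 485 W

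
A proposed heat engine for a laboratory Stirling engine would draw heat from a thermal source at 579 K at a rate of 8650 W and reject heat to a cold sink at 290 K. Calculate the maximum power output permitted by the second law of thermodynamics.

Ẇ_max ≈ 4318 W

The second-law ceiling is the Carnot efficiency, η_max = 1 − T_C/T_H = 1 − 290.00/579.00 = 0.4991.
W_max = η_max · Q_H = 0.4991 × 8650 = 4318 W.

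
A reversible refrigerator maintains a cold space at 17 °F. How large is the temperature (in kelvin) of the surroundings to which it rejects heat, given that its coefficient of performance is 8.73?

T_H ≈ 295.2 K

T_C = 17 °F → (17 − 32) × 5/9 = -8.33 °C = 264.82 K.
COP_R = T_C/(T_H − T_C) ⇒ T_H = T_C·(1 + 1/COP_R) = 264.82 × (1 + 1/8.73) = 295.2 K.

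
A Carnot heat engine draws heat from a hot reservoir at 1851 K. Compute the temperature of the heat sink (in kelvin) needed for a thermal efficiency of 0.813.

From η = 1 − T_C/T_H, T_C = T_H·(1 − η) = 1851.00 × (1 − 0.813) = 346 K.

T_C ≈ 346 K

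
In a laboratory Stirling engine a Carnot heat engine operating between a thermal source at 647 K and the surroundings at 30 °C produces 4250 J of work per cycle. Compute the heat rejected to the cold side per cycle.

Q_C ≈ 3750 J

T_C = 30 °C → 30 + 273.15 = 303.15 K.
Since the cycle is reversible, η = 1 − T_C/T_H = 1 − 303.15/647.00 = 0.5315.
Since Q_C/Q_H = T_C/T_H and Q_H = W/η, Q_C = W·T_C/(T_H − T_C) = 4250 × 303.15/343.85 = 3750 J.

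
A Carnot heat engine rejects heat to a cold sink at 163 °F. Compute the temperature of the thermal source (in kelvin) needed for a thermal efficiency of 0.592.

T_H ≈ 848 K

T_C = 163 °F → (163 − 32) × 5/9 = 72.78 °C = 345.93 K.
From η = 1 − T_C/T_H, solving for T_H gives T_H = T_C/(1 − η) = 345.93/(1 − 0.592) = 848 K.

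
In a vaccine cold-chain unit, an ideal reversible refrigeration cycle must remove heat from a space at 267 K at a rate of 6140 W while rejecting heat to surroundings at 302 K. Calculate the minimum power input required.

Ẇ_in ≈ 805 W

The reversible coefficient of performance is COP_R = T_C/(T_H − T_C) = 267.00/35.00 = 7.6286.
W = Q_C/COP_R = 6140/7.6286 = 805 W.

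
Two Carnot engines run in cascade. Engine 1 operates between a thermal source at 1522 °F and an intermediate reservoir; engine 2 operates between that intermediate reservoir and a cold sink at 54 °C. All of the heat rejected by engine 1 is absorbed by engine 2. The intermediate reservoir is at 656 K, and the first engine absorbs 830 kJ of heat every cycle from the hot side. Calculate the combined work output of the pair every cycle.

W_total ≈ 583 kJ

T_H = 1522 °F → (1522 − 32) × 5/9 = 827.78 °C = 1100.93 K.
T_C = 54 °C → 54 + 273.15 = 327.15 K.
Two reversible stages in series are equivalent to a single Carnot engine between T_H and T_C, so η_total = 1 − T_C/T_H = 1 − 327.15/1100.93 = 0.7028.
W_total = η_total · Q_H = 0.7028 × 830 = 583 kJ.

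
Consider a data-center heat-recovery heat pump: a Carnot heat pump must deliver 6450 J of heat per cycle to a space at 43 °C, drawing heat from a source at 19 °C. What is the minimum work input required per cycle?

T_H = 43 °C → 43 + 273.15 = 316.15 K.
T_C = 19 °C → 19 + 273.15 = 292.15 K.
The Carnot heat-pump COP is COP_HP = T_H/(T_H − T_C) = 316.15/24.00 = 13.1729.
W = Q_H/COP_HP = 6450/13.1729 = 489.6 J.

W_in ≈ 489.6 J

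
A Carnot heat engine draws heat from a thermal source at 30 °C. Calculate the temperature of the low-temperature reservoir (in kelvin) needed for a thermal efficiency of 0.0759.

T_C ≈ 280 K

T_H = 30 °C → 30 + 273.15 = 303.15 K.
From η = 1 − T_C/T_H, T_C = T_H·(1 − η) = 303.15 × (1 − 0.0759) = 280 K.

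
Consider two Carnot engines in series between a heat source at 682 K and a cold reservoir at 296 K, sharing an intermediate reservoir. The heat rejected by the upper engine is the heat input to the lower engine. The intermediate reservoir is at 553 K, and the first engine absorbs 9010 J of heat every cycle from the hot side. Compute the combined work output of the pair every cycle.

Two reversible stages in series are equivalent to a single Carnot engine between T_H and T_C, so η_total = 1 − T_C/T_H = 1 − 296.00/682.00 = 0.5660.
W_total = η_total · Q_H = 0.5660 × 9010 = 5100 J.

W_total ≈ 5100 J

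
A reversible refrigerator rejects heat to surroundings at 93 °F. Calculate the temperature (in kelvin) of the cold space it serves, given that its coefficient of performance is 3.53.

T_C ≈ 239.3 K

T_H = 93 °F → (93 − 32) × 5/9 = 33.89 °C = 307.04 K.
COP_R = T_C/(T_H − T_C) ⇒ T_C = T_H·COP_R/(1 + COP_R) = 307.04 × 3.53/(1 + 3.53) = 239.3 K.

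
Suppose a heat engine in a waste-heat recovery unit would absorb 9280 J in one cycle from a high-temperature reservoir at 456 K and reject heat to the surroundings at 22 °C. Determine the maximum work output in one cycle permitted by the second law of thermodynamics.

T_C = 22 °C → 22 + 273.15 = 295.15 K.
The second-law ceiling is the Carnot efficiency, η_max = 1 − T_C/T_H = 1 − 295.15/456.00 = 0.3527.
W_max = η_max · Q_H = 0.3527 × 9280 = 3270 J.

W_max ≈ 3270 J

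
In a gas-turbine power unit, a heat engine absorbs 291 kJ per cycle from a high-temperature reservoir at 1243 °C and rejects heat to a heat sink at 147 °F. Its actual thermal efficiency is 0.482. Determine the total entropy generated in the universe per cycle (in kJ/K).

T_H = 1243 °C → 1243 + 273.15 = 1516.15 K.
T_C = 147 °F → (147 − 32) × 5/9 = 63.89 °C = 337.04 K.
W = η·Q_H = 0.482 × 291 = 140.3 kJ, so Q_C = Q_H − W = 150.7 kJ.
The hot reservoir loses entropy Q_H/T_H = 291/1516.15 = 0.1919 kJ/K; the cold reservoir gains Q_C/T_C = 150.7/337.04 = 0.4472 kJ/K.
ΔS_univ = −Q_H/T_H + Q_C/T_C = 0.255 kJ/K (> 0, since η = 0.482 < η_Carnot = 0.778).

ΔS_univ ≈ 0.255 kJ/K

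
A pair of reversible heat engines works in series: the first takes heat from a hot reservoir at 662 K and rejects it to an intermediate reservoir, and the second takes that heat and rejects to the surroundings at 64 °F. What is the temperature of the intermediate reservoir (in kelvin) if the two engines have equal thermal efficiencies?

T_C = 64 °F → (64 − 32) × 5/9 = 17.78 °C = 290.93 K.
Equal efficiencies require 1 − T_m/T_H = 1 − T_C/T_m, i.e. T_m/T_H = T_C/T_m, so T_m = √(T_H·T_C) = √(662.00 × 290.93) = 439 K.

T_m ≈ 439 K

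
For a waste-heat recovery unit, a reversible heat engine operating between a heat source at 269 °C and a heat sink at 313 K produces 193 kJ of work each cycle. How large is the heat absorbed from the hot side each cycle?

Q_H ≈ 457 kJ

T_H = 269 °C → 269 + 273.15 = 542.15 K.
Carnot efficiency: η = 1 − T_C/T_H = 1 − 313.00/542.15 = 0.4227.
Q_H = W/η = 193/0.4227 = 457 kJ.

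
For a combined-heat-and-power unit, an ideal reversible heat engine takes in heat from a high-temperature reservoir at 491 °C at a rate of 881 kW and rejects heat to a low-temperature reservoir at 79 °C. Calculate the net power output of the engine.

T_H = 491 °C → 491 + 273.15 = 764.15 K.
T_C = 79 °C → 79 + 273.15 = 352.15 K.
Since the cycle is reversible, η = 1 − T_C/T_H = 1 − 352.15/764.15 = 0.5392.
W = η·Q_H = 0.5392 × 881 = 475 kW.

Ẇ ≈ 475 kW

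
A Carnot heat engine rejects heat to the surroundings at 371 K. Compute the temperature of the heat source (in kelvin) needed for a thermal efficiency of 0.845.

From η = 1 − T_C/T_H, solving for T_H gives T_H = T_C/(1 − η) = 371.00/(1 − 0.845) = 2390 K.

T_H ≈ 2390 K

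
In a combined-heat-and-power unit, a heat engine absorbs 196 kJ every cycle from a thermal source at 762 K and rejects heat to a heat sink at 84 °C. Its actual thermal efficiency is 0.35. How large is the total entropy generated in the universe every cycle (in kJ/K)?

ΔS_univ ≈ 0.0995 kJ/K

T_C = 84 °C → 84 + 273.15 = 357.15 K.
W = η·Q_H = 0.35 × 196 = 68.60 kJ, so Q_C = Q_H − W = 127.4 kJ.
Reservoir entropy changes: ΔS_H = −Q_H/T_H = −196/762.00 = -0.2572 kJ/K and ΔS_C = +Q_C/T_C = 127.4/357.15 = 0.3567 kJ/K.
ΔS_univ = −Q_H/T_H + Q_C/T_C = 0.0995 kJ/K (> 0, since η = 0.35 < η_Carnot = 0.531).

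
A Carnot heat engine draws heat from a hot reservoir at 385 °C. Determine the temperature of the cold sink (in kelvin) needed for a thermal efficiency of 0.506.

T_H = 385 °C → 385 + 273.15 = 658.15 K.
From η = 1 − T_C/T_H, T_C = T_H·(1 − η) = 658.15 × (1 − 0.506) = 325.1 K.

T_C ≈ 325.1 K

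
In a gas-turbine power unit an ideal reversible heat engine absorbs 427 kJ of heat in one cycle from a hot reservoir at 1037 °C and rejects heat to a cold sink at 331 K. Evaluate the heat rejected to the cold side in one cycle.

T_H = 1037 °C → 1037 + 273.15 = 1310.15 K.
For a reversible engine, η = 1 − T_C/T_H = 1 − 331.00/1310.15 = 0.7474.
For a reversible cycle Q_C/Q_H = T_C/T_H, so Q_C = 427 × 331.00/1310.15 = 108 kJ.

Q_C ≈ 108 kJ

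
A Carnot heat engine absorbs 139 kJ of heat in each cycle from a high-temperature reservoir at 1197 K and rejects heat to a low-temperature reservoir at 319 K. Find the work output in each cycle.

W ≈ 102.0 kJ

Since the cycle is reversible, η = 1 − T_C/T_H = 1 − 319.00/1197.00 = 0.7335.
W = η·Q_H = 0.7335 × 139 = 102.0 kJ.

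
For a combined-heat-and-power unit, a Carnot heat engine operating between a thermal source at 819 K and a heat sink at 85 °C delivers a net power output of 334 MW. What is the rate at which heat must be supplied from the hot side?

T_C = 85 °C → 85 + 273.15 = 358.15 K.
The Carnot efficiency is η = 1 − T_C/T_H = 1 − 358.15/819.00 = 0.5627.
Q_H = W/η = 334/0.5627 = 594 MW.

Q̇_H ≈ 594 MW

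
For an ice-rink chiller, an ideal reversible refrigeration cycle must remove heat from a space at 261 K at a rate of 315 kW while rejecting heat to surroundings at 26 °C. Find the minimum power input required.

T_H = 26 °C → 26 + 273.15 = 299.15 K.
COP_R = T_C/(T_H − T_C) = 261.00/38.15 = 6.8414.
W = Q_C/COP_R = 315/6.8414 = 46.04 kW.

Ẇ_in ≈ 46.04 kW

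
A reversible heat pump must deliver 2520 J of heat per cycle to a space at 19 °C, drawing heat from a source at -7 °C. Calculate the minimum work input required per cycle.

T_H = 19 °C → 19 + 273.15 = 292.15 K.
T_C = -7 °C → -7 + 273.15 = 266.15 K.
COP_HP = T_H/(T_H − T_C) = 292.15/26.00 = 11.2365.
W = Q_H/COP_HP = 2520/11.2365 = 224 J.

W_in ≈ 224 J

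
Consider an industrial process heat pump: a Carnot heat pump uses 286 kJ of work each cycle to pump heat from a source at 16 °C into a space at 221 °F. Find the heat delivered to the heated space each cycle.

Q_H ≈ 1220 kJ

T_H = 221 °F → (221 − 32) × 5/9 = 105.00 °C = 378.15 K.
T_C = 16 °C → 16 + 273.15 = 289.15 K.
The Carnot heat-pump COP is COP_HP = T_H/(T_H − T_C) = 378.15/89.00 = 4.2489.
Q_H = COP_HP · W = 4.2489 × 286 = 1220 kJ.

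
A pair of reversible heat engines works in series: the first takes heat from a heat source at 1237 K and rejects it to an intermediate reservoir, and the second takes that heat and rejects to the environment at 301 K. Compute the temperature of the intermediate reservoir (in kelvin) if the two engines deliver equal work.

For reversible stages Q_m = Q_H·(T_m/T_H). Setting W₁ = Q_H(1 − T_m/T_H) equal to W₂ = Q_m(1 − T_C/T_m) = Q_H·(T_m − T_C)/T_H gives T_H − T_m = T_m − T_C, so T_m = (T_H + T_C)/2 = (1237.00 + 301.00)/2 = 769 K.

T_m ≈ 769 K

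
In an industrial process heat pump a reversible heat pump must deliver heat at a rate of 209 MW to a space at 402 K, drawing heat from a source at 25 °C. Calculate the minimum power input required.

Ẇ_in ≈ 54.0 MW

T_C = 25 °C → 25 + 273.15 = 298.15 K.
For a reversible heat pump, COP_HP = T_H/(T_H − T_C) = 402.00/103.85 = 3.8710.
W = Q_H/COP_HP = 209/3.8710 = 54.0 MW.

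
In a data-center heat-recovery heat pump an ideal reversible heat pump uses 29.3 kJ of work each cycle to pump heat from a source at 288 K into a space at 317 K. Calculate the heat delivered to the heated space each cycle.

For a reversible heat pump, COP_HP = T_H/(T_H − T_C) = 317.00/29.00 = 10.9310.
Q_H = COP_HP · W = 10.9310 × 29.3 = 320 kJ.

Q_H ≈ 320 kJ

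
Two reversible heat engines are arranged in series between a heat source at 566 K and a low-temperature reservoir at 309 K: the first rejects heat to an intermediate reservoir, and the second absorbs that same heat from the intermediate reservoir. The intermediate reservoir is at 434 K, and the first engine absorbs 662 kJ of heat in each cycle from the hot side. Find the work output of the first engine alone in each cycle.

W₁ ≈ 154.4 kJ

First-stage efficiency η₁ = 1 − T_m/T_H = 1 − 434.00/566.00 = 0.2332.
W₁ = η₁·Q_H = 0.2332 × 662 = 154.4 kJ.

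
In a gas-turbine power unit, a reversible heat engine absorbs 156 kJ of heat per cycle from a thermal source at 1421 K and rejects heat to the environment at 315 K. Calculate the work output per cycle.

For a reversible engine, η = 1 − T_C/T_H = 1 − 315.00/1421.00 = 0.7783.
W = η·Q_H = 0.7783 × 156 = 121 kJ.

W ≈ 121 kJ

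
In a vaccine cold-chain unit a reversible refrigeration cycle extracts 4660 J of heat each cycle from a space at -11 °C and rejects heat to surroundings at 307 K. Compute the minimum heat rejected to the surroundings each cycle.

Q_H ≈ 5457 J

T_C = -11 °C → -11 + 273.15 = 262.15 K.
For a reversible cycle Q_H/Q_C = T_H/T_C, so Q_H = Q_C·T_H/T_C = 4660 × 307.00/262.15 = 5457 J.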